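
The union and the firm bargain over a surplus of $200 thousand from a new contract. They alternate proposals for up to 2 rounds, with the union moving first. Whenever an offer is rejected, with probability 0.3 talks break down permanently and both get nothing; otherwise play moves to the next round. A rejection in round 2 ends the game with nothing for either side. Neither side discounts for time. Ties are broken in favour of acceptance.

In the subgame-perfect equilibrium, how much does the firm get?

140

Round 2 (the firm proposes): the union will accept anything ≥ 0, so the firm offers 0 and keeps 200.
Round 1 (the union proposes): rejecting gives the firm an expected 0.7 × 200 = 140; the union offers that and keeps 60.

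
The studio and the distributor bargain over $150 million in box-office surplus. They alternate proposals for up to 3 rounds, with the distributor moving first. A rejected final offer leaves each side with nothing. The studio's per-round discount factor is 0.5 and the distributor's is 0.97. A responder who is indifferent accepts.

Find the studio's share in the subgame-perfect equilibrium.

By backward induction:
Round 3 (the distributor proposes): the studio will accept anything ≥ 0, so the distributor offers 0 and keeps 150.
Round 2 (the studio proposes): the distributor can get 150 next round, worth 0.97 × 150 = 145.5 now; the studio offers that and keeps 4.5.
Round 1 (the distributor proposes): the studio can get 4.5 next round, worth 0.5 × 4.5 = 2.25 now, so the distributor offers 2.25, keeping 147.75.

2.25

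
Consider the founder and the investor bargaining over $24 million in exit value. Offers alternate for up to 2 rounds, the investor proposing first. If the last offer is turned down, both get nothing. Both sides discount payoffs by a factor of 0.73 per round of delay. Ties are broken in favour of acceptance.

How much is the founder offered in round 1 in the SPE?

17.52

By backward induction:
Round 2 (the founder proposes): rejection yields 0 for the investor; the founder offers 0 and keeps 24.
Round 1 (the investor proposes): the founder can get 24 next round, worth 0.73 × 24 = 17.52 now; the investor offers that and keeps 6.48.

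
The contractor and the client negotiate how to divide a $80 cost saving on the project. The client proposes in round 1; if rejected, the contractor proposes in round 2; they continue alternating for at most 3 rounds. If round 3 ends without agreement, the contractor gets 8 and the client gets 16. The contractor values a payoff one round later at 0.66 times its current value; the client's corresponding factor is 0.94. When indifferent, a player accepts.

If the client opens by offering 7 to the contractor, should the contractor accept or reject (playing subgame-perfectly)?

Round 3 (the client proposes): the contractor gets 8 if talks fail, so the client offers 8 and keeps 72.
Round 2 (the contractor proposes): the client can get 72 next round, worth 0.94 × 72 = 67.68 now, so the contractor offers 67.68, keeping 12.32.
So by rejecting in round 1, the contractor gets 12.32 next round, worth 0.66 × 12.32 = 8.1312 now.
Offer 7 < 8.1312, so the contractor rejects.

Reject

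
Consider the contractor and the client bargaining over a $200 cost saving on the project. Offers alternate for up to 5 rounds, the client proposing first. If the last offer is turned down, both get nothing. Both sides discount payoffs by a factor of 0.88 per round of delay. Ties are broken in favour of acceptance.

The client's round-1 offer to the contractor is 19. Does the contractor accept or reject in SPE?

Round 5 (the client proposes): rejection yields 0 for the contractor; the client offers 0 and keeps 200.
Round 4 (the contractor proposes): the client can get 200 next round, worth 0.88 × 200 = 176 now; the contractor offers that and keeps 24.
Round 3 (the client proposes): the contractor can get 24 next round, worth 0.88 × 24 = 21.12 now; the client offers that and keeps 178.88.
Round 2 (the contractor proposes): the client can get 178.88 next round, worth 0.88 × 178.88 = 157.4144 now. The contractor offers 157.4144 and keeps 200 − 157.4144 = 42.5856.
So by rejecting in round 1, the contractor gets 42.5856 next round, worth 0.88 × 42.5856 = 37.475328 now.
Offer 19 < 37.475328, so the contractor rejects.

Reject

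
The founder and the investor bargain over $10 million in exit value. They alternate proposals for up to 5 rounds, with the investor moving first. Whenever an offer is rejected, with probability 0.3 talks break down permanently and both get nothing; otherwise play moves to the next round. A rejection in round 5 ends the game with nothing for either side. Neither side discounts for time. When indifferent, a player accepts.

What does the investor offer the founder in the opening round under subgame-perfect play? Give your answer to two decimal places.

Round 5 (the investor proposes): rejection yields 0 for the founder; the investor offers 0 and keeps 10.
Round 4 (the founder proposes): rejecting gives the investor an expected 0.7 × 10 = 7. The founder offers 7 and keeps 10 − 7 = 3.
Round 3 (the investor proposes): rejecting gives the founder an expected 0.7 × 3 = 2.1, so the investor offers 2.1, keeping 7.9.
Round 2 (the founder proposes): rejecting gives the investor an expected 0.7 × 7.9 = 5.53, so the founder offers 5.53, keeping 4.47.
Round 1 (the investor proposes): rejecting gives the founder an expected 0.7 × 4.47 = 3.129, so the investor offers 3.129, keeping 6.871.

3.13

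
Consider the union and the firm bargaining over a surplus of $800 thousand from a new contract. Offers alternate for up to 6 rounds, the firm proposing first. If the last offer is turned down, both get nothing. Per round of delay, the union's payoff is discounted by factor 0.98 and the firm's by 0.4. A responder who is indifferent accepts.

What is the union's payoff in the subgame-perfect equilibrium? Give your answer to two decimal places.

775.27

Round 6 (the union proposes): the firm will accept anything ≥ 0, so the union offers 0 and keeps 800.
Round 5 (the firm proposes): the union can get 800 next round, worth 0.98 × 800 = 784 now, so the firm offers 784, keeping 16.
Round 4 (the union proposes): the firm can get 16 next round, worth 0.4 × 16 = 6.4 now, so the union offers 6.4, keeping 793.6.
Round 3 (the firm proposes): the union can get 793.6 next round, worth 0.98 × 793.6 = 777.728 now. The firm offers 777.728 and keeps 800 − 777.728 = 22.272.
Round 2 (the union proposes): the firm can get 22.272 next round, worth 0.4 × 22.272 = 8.9088 now, so the union offers 8.9088, keeping 791.0912.
Round 1 (the firm proposes): the union can get 791.0912 next round, worth 0.98 × 791.0912 = 775.269376 now; the firm offers that and keeps 24.730624.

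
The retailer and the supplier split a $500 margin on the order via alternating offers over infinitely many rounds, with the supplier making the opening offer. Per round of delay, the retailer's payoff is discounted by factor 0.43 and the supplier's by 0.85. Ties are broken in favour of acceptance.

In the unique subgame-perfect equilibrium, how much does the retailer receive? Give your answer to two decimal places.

50.83

When the supplier proposes, the retailer accepts any offer worth at least 0.43 times what the retailer would get by proposing next round; and vice versa.
This gives x = 500 − 0.43y and y = 500 − 0.85x, where x and y are each side's share when it proposes.
Hence (1 − 0.43·0.85)x = 500(1 − 0.43), i.e. 0.6345·x = 285.
x ≈ 449.1726; the retailer's share is 500 − x ≈ 50.8274.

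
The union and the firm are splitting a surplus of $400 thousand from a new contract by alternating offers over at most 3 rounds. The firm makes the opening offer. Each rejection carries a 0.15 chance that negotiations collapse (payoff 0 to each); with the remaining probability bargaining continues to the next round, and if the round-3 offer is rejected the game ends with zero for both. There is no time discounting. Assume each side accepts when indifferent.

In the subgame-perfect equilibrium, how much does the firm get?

349

Round 3 (the firm proposes): rejection yields 0 for the union; the firm offers 0 and keeps 400.
Round 2 (the union proposes): rejecting gives the firm an expected 0.85 × 400 = 340. The union offers 340 and keeps 400 − 340 = 60.
Round 1 (the firm proposes): rejecting gives the union an expected 0.85 × 60 = 51. The firm offers 51 and keeps 400 − 51 = 349.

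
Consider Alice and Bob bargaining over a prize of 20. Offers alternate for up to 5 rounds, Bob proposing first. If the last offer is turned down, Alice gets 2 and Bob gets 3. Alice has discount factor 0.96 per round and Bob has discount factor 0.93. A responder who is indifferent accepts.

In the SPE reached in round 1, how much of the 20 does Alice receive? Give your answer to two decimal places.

4.14

Work backward from the last round.
Round 5 (Bob proposes): Alice gets 2 if talks fail, so Bob offers 2 and keeps 18.
Round 4 (Alice proposes): Bob can get 18 next round, worth 0.93 × 18 = 16.74 now; Alice offers that and keeps 3.26.
Round 3 (Bob proposes): Alice can get 3.26 next round, worth 0.96 × 3.26 = 3.1296 now; Bob offers that and keeps 16.8704.
Round 2 (Alice proposes): Bob can get 16.8704 next round, worth 0.93 × 16.8704 = 15.689472 now. Alice offers 15.689472 and keeps 20 − 15.689472 = 4.310528.
Round 1 (Bob proposes): Alice can get 4.310528 next round, worth 0.96 × 4.310528 = 4.13810688 now. Bob offers 4.13810688 and keeps 20 − 4.13810688 = 15.86189312.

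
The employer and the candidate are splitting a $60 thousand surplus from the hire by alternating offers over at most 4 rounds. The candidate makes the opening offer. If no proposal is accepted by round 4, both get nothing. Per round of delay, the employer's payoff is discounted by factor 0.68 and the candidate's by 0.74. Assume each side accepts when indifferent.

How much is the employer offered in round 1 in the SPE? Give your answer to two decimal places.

31.14

Work backward from the last round.
Round 4 (the employer proposes): the candidate will accept anything ≥ 0, so the employer offers 0 and keeps 60.
Round 3 (the candidate proposes): the employer can get 60 next round, worth 0.68 × 60 = 40.8 now, so the candidate offers 40.8, keeping 19.2.
Round 2 (the employer proposes): the candidate can get 19.2 next round, worth 0.74 × 19.2 = 14.208 now, so the employer offers 14.208, keeping 45.792.
Round 1 (the candidate proposes): the employer can get 45.792 next round, worth 0.68 × 45.792 = 31.13856 now; the candidate offers that and keeps 28.86144.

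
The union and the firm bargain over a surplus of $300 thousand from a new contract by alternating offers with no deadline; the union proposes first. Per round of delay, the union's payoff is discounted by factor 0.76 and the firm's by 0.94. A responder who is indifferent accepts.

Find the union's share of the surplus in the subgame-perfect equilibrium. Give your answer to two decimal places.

In a stationary SPE each proposer offers the other exactly their discounted continuation value.
If the union keeps x when proposing and the firm keeps y when proposing, then x = 300 − 0.94y and y = 300 − 0.76x.
Solving: x = 300(1 − 0.94) / (1 − 0.76·0.94) = 18 / 0.2856 ≈ 63.0252.
The firm gets 300 − 63.0252 ≈ 236.9748.

63.03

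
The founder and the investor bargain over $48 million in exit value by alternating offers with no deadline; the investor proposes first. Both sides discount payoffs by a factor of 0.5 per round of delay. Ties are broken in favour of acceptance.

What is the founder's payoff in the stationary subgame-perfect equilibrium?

Let x be the investor's share when the investor proposes and y be the founder's share when the founder proposes.
The founder accepts iff offered ≥ 0.5·y, so x = 48 − 0.5y. Symmetrically y = 48 − 0.5x.
Substituting: x = 48 − 0.5(48 − 0.5x), giving x(1 − 0.5·0.5) = 48(1 − 0.5).
So x = 48 × 0.5 / 0.75 = 32, and the founder receives 48 − x = 16.

16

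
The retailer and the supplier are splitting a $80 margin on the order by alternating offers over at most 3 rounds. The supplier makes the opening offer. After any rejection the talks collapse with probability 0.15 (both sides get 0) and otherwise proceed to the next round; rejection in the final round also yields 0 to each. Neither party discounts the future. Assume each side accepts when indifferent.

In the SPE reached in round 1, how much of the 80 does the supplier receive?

Round 3 (the supplier proposes): rejection yields 0 for the retailer; the supplier offers 0 and keeps 80.
Round 2 (the retailer proposes): rejecting gives the supplier an expected 0.85 × 80 = 68. The retailer offers 68 and keeps 80 − 68 = 12.
Round 1 (the supplier proposes): rejecting gives the retailer an expected 0.85 × 12 = 10.2, so the supplier offers 10.2, keeping 69.8.

69.8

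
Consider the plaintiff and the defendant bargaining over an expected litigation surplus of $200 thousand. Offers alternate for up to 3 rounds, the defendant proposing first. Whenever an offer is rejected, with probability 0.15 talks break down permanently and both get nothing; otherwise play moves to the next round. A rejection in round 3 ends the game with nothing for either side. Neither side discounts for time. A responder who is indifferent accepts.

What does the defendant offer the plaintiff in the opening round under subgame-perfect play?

25.5

Round 3 (the defendant proposes): the plaintiff will accept anything ≥ 0, so the defendant offers 0 and keeps 200.
Round 2 (the plaintiff proposes): rejecting gives the defendant an expected 0.85 × 200 = 170; the plaintiff offers that and keeps 30.
Round 1 (the defendant proposes): rejecting gives the plaintiff an expected 0.85 × 30 = 25.5, so the defendant offers 25.5, keeping 174.5.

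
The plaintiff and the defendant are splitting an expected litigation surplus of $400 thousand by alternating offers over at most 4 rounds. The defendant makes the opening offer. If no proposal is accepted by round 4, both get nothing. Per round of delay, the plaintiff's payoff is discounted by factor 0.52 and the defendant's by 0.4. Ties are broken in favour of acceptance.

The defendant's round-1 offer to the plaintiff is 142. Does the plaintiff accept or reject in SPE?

Reject

Work out the plaintiff's continuation value if the offer is rejected.
Round 4 (the plaintiff proposes): rejection yields 0 for the defendant; the plaintiff offers 0 and keeps 400.
Round 3 (the defendant proposes): the plaintiff can get 400 next round, worth 0.52 × 400 = 208 now. The defendant offers 208 and keeps 400 − 208 = 192.
Round 2 (the plaintiff proposes): the defendant can get 192 next round, worth 0.4 × 192 = 76.8 now; the plaintiff offers that and keeps 323.2.
So by rejecting in round 1, the plaintiff gets 323.2 next round, worth 0.52 × 323.2 = 168.064 now.
Offer 142 < 168.064, so the plaintiff rejects.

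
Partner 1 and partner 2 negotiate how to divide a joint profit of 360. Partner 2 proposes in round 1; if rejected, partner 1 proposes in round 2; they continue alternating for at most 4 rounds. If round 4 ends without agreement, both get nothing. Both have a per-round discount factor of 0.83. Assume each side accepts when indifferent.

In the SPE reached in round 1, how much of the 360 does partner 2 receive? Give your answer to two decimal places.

103.36

Round 4 (partner 1 proposes): rejection yields 0 for partner 2; partner 1 offers 0 and keeps 360.
Round 3 (partner 2 proposes): partner 1 can get 360 next round, worth 0.83 × 360 = 298.8 now, so partner 2 offers 298.8, keeping 61.2.
Round 2 (partner 1 proposes): partner 2 can get 61.2 next round, worth 0.83 × 61.2 = 50.796 now. Partner 1 offers 50.796 and keeps 360 − 50.796 = 309.204.
Round 1 (partner 2 proposes): partner 1 can get 309.204 next round, worth 0.83 × 309.204 = 256.63932 now, so partner 2 offers 256.63932, keeping 103.36068.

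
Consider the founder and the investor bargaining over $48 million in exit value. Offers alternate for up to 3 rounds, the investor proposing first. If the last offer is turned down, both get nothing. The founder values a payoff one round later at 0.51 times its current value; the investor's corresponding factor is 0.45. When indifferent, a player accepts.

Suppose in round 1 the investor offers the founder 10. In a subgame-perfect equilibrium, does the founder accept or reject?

Round 3 (the investor proposes): rejection yields 0 for the founder; the investor offers 0 and keeps 48.
Round 2 (the founder proposes): the investor can get 48 next round, worth 0.45 × 48 = 21.6 now, so the founder offers 21.6, keeping 26.4.
So by rejecting in round 1, the founder gets 26.4 next round, worth 0.51 × 26.4 = 13.464 now.
Offer 10 < 13.464, so the founder rejects.

Reject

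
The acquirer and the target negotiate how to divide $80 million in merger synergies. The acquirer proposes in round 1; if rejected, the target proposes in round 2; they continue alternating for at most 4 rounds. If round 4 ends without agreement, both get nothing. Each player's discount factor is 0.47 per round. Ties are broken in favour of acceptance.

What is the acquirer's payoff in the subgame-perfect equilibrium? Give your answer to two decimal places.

By backward induction:
Round 4 (the target proposes): the acquirer will accept anything ≥ 0, so the target offers 0 and keeps 80.
Round 3 (the acquirer proposes): the target can get 80 next round, worth 0.47 × 80 = 37.6 now; the acquirer offers that and keeps 42.4.
Round 2 (the target proposes): the acquirer can get 42.4 next round, worth 0.47 × 42.4 = 19.928 now; the target offers that and keeps 60.072.
Round 1 (the acquirer proposes): the target can get 60.072 next round, worth 0.47 × 60.072 = 28.23384 now; the acquirer offers that and keeps 51.76616.

51.77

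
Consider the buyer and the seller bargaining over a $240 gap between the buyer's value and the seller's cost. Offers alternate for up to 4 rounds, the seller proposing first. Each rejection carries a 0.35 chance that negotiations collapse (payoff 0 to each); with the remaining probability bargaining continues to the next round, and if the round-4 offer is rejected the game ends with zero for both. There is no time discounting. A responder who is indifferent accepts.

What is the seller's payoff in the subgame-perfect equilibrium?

By backward induction:
Round 4 (the buyer proposes): the seller will accept anything ≥ 0, so the buyer offers 0 and keeps 240.
Round 3 (the seller proposes): rejecting gives the buyer an expected 0.65 × 240 = 156; the seller offers that and keeps 84.
Round 2 (the buyer proposes): rejecting gives the seller an expected 0.65 × 84 = 54.6, so the buyer offers 54.6, keeping 185.4.
Round 1 (the seller proposes): rejecting gives the buyer an expected 0.65 × 185.4 = 120.51, so the seller offers 120.51, keeping 119.49.

119.49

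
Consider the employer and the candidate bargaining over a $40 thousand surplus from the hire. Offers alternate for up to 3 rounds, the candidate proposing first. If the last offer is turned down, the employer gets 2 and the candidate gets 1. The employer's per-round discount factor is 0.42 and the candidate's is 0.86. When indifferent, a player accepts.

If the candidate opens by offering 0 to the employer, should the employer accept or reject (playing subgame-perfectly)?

Reject

Round 3 (the candidate proposes): the employer gets 2 if talks fail, so the candidate offers 2 and keeps 38.
Round 2 (the employer proposes): the candidate can get 38 next round, worth 0.86 × 38 = 32.68 now; the employer offers that and keeps 7.32.
So by rejecting in round 1, the employer gets 7.32 next round, worth 0.42 × 7.32 = 3.0744 now.
Offer 0 < 3.0744, so the employer rejects.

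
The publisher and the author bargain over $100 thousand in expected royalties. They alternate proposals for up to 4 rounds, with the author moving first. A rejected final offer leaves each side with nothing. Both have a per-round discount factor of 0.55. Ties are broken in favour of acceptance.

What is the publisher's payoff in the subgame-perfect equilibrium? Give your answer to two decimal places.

Round 4 (the publisher proposes): the author will accept anything ≥ 0, so the publisher offers 0 and keeps 100.
Round 3 (the author proposes): the publisher can get 100 next round, worth 0.55 × 100 = 55 now. The author offers 55 and keeps 100 − 55 = 45.
Round 2 (the publisher proposes): the author can get 45 next round, worth 0.55 × 45 = 24.75 now, so the publisher offers 24.75, keeping 75.25.
Round 1 (the author proposes): the publisher can get 75.25 next round, worth 0.55 × 75.25 = 41.3875 now; the author offers that and keeps 58.6125.

41.39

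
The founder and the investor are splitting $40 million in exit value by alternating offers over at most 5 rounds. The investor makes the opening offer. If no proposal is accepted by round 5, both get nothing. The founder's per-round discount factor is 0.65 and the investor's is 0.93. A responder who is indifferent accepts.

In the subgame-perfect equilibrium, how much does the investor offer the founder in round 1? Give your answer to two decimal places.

By backward induction:
Round 5 (the investor proposes): rejection yields 0 for the founder; the investor offers 0 and keeps 40.
Round 4 (the founder proposes): the investor can get 40 next round, worth 0.93 × 40 = 37.2 now, so the founder offers 37.2, keeping 2.8.
Round 3 (the investor proposes): the founder can get 2.8 next round, worth 0.65 × 2.8 = 1.82 now; the investor offers that and keeps 38.18.
Round 2 (the founder proposes): the investor can get 38.18 next round, worth 0.93 × 38.18 = 35.5074 now. The founder offers 35.5074 and keeps 40 − 35.5074 = 4.4926.
Round 1 (the investor proposes): the founder can get 4.4926 next round, worth 0.65 × 4.4926 = 2.92019 now. The investor offers 2.92019 and keeps 40 − 2.92019 = 37.07981.

2.92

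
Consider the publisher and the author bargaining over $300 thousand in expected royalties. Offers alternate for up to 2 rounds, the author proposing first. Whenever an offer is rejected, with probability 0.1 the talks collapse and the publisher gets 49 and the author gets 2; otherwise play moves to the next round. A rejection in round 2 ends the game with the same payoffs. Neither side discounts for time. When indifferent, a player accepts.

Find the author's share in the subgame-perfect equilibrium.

Round 2 (the publisher proposes): the author gets 2 if talks fail, so the publisher offers 2 and keeps 298.
Round 1 (the author proposes): rejecting gives the publisher an expected 0.9 × 298 + 0.1 × 49 = 273.1. The author offers 273.1 and keeps 300 − 273.1 = 26.9.

26.9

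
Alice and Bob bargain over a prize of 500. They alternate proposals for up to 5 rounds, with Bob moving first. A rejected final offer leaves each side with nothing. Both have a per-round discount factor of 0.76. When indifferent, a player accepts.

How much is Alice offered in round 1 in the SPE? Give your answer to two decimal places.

143.88

Solve by backward induction from round 5.
Round 5 (Bob proposes): rejection yields 0 for Alice; Bob offers 0 and keeps 500.
Round 4 (Alice proposes): Bob can get 500 next round, worth 0.76 × 500 = 380 now; Alice offers that and keeps 120.
Round 3 (Bob proposes): Alice can get 120 next round, worth 0.76 × 120 = 91.2 now. Bob offers 91.2 and keeps 500 − 91.2 = 408.8.
Round 2 (Alice proposes): Bob can get 408.8 next round, worth 0.76 × 408.8 = 310.688 now. Alice offers 310.688 and keeps 500 − 310.688 = 189.312.
Round 1 (Bob proposes): Alice can get 189.312 next round, worth 0.76 × 189.312 = 143.87712 now, so Bob offers 143.87712, keeping 356.12288.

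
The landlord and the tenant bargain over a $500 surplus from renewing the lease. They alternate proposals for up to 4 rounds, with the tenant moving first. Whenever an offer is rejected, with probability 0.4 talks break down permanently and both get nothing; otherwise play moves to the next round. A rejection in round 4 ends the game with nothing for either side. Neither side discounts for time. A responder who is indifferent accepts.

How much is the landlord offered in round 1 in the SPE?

By backward induction:
Round 4 (the landlord proposes): rejection yields 0 for the tenant; the landlord offers 0 and keeps 500.
Round 3 (the tenant proposes): rejecting gives the landlord an expected 0.6 × 500 = 300; the tenant offers that and keeps 200.
Round 2 (the landlord proposes): rejecting gives the tenant an expected 0.6 × 200 = 120, so the landlord offers 120, keeping 380.
Round 1 (the tenant proposes): rejecting gives the landlord an expected 0.6 × 380 = 228. The tenant offers 228 and keeps 500 − 228 = 272.

228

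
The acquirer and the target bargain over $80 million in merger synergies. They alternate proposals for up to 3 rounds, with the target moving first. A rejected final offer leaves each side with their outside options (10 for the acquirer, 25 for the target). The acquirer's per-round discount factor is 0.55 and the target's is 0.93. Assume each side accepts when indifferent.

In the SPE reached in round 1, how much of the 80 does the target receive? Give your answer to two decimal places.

Round 3 (the target proposes): the acquirer gets 10 if talks fail, so the target offers 10 and keeps 70.
Round 2 (the acquirer proposes): the target can get 70 next round, worth 0.93 × 70 = 65.1 now; the acquirer offers that and keeps 14.9.
Round 1 (the target proposes): the acquirer can get 14.9 next round, worth 0.55 × 14.9 = 8.195 now; the target offers that and keeps 71.805.

71.81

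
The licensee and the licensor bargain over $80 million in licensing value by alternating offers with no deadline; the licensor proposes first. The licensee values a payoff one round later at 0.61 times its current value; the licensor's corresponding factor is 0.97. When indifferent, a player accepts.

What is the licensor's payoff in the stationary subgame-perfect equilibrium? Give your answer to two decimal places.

76.41

Let x be the licensor's share when the licensor proposes and y be the licensee's share when the licensee proposes.
The licensee accepts iff offered ≥ 0.61·y, so x = 80 − 0.61y. Symmetrically y = 80 − 0.97x.
Substituting: x = 80 − 0.61(80 − 0.97x), giving x(1 − 0.97·0.61) = 80(1 − 0.61).
So x = 80 × 0.39 / 0.4083 ≈ 76.4144, and the licensee receives 80 − x ≈ 3.5856.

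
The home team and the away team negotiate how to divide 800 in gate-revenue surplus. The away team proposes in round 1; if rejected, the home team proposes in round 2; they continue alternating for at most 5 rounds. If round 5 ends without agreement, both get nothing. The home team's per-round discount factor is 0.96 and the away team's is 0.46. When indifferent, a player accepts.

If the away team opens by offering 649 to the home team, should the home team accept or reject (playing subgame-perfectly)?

Accept

Round 5 (the away team proposes): rejection yields 0 for the home team; the away team offers 0 and keeps 800.
Round 4 (the home team proposes): the away team can get 800 next round, worth 0.46 × 800 = 368 now, so the home team offers 368, keeping 432.
Round 3 (the away team proposes): the home team can get 432 next round, worth 0.96 × 432 = 414.72 now, so the away team offers 414.72, keeping 385.28.
Round 2 (the home team proposes): the away team can get 385.28 next round, worth 0.46 × 385.28 = 177.2288 now, so the home team offers 177.2288, keeping 622.7712.
So by rejecting in round 1, the home team gets 622.7712 next round, worth 0.96 × 622.7712 = 597.860352 now.
Offer 649 ≥ 597.860352, so the home team accepts.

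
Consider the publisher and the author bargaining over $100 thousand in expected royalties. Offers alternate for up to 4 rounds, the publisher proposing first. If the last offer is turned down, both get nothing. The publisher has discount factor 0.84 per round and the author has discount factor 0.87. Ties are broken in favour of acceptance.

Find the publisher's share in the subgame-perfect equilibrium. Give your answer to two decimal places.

22.50

Round 4 (the author proposes): the publisher will accept anything ≥ 0, so the author offers 0 and keeps 100.
Round 3 (the publisher proposes): the author can get 100 next round, worth 0.87 × 100 = 87 now; the publisher offers that and keeps 13.
Round 2 (the author proposes): the publisher can get 13 next round, worth 0.84 × 13 = 10.92 now. The author offers 10.92 and keeps 100 − 10.92 = 89.08.
Round 1 (the publisher proposes): the author can get 89.08 next round, worth 0.87 × 89.08 = 77.4996 now; the publisher offers that and keeps 22.5004.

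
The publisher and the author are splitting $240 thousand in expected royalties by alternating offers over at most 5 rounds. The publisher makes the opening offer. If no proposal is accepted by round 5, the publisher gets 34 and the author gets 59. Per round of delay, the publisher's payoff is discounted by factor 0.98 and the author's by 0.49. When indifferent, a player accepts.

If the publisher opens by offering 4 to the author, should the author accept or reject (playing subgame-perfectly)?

Reject

Work out the author's continuation value if the offer is rejected.
Round 5 (the publisher proposes): the author gets 59 if talks fail, so the publisher offers 59 and keeps 181.
Round 4 (the author proposes): the publisher can get 181 next round, worth 0.98 × 181 = 177.38 now; the author offers that and keeps 62.62.
Round 3 (the publisher proposes): the author can get 62.62 next round, worth 0.49 × 62.62 = 30.6838 now. The publisher offers 30.6838 and keeps 240 − 30.6838 = 209.3162.
Round 2 (the author proposes): the publisher can get 209.3162 next round, worth 0.98 × 209.3162 = 205.129876 now; the author offers that and keeps 34.870124.
So by rejecting in round 1, the author gets 34.870124 next round, worth 0.49 × 34.870124 = 17.08636076 now.
Offer 4 < 17.08636076, so the author rejects.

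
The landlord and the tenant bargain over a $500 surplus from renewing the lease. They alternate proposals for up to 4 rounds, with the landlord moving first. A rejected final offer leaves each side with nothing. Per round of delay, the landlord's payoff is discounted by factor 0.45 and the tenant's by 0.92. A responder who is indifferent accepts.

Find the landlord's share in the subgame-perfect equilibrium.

Round 4 (the tenant proposes): the landlord will accept anything ≥ 0, so the tenant offers 0 and keeps 500.
Round 3 (the landlord proposes): the tenant can get 500 next round, worth 0.92 × 500 = 460 now, so the landlord offers 460, keeping 40.
Round 2 (the tenant proposes): the landlord can get 40 next round, worth 0.45 × 40 = 18 now. The tenant offers 18 and keeps 500 − 18 = 482.
Round 1 (the landlord proposes): the tenant can get 482 next round, worth 0.92 × 482 = 443.44 now; the landlord offers that and keeps 56.56.

56.56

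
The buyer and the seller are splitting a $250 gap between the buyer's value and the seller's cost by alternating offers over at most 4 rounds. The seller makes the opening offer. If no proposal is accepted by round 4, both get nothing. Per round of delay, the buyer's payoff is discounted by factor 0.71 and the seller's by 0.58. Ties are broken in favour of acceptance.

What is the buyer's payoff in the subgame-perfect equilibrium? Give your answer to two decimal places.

147.64

By backward induction:
Round 4 (the buyer proposes): the seller will accept anything ≥ 0, so the buyer offers 0 and keeps 250.
Round 3 (the seller proposes): the buyer can get 250 next round, worth 0.71 × 250 = 177.5 now, so the seller offers 177.5, keeping 72.5.
Round 2 (the buyer proposes): the seller can get 72.5 next round, worth 0.58 × 72.5 = 42.05 now. The buyer offers 42.05 and keeps 250 − 42.05 = 207.95.
Round 1 (the seller proposes): the buyer can get 207.95 next round, worth 0.71 × 207.95 = 147.6445 now. The seller offers 147.6445 and keeps 250 − 147.6445 = 102.3555.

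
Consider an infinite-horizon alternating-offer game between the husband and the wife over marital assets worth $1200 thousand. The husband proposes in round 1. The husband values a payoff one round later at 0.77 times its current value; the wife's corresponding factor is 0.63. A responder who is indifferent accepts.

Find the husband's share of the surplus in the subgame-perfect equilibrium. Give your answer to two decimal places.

In a stationary SPE each proposer offers the other exactly their discounted continuation value.
If the husband keeps x when proposing and the wife keeps y when proposing, then x = 1200 − 0.63y and y = 1200 − 0.77x.
Solving: x = 1200(1 − 0.63) / (1 − 0.77·0.63) = 444 / 0.5149 ≈ 862.3034.
The wife gets 1200 − 862.3034 ≈ 337.6966.

862.30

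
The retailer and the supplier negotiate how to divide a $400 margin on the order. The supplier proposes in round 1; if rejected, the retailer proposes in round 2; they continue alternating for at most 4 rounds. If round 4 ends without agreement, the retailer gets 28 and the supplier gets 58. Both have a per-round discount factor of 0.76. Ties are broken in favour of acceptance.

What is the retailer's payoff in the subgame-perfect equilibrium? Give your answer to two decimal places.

Work backward from the last round.
Round 4 (the retailer proposes): the supplier gets 58 if talks fail, so the retailer offers 58 and keeps 342.
Round 3 (the supplier proposes): the retailer can get 342 next round, worth 0.76 × 342 = 259.92 now, so the supplier offers 259.92, keeping 140.08.
Round 2 (the retailer proposes): the supplier can get 140.08 next round, worth 0.76 × 140.08 = 106.4608 now. The retailer offers 106.4608 and keeps 400 − 106.4608 = 293.5392.
Round 1 (the supplier proposes): the retailer can get 293.5392 next round, worth 0.76 × 293.5392 = 223.089792 now, so the supplier offers 223.089792, keeping 176.910208.

223.09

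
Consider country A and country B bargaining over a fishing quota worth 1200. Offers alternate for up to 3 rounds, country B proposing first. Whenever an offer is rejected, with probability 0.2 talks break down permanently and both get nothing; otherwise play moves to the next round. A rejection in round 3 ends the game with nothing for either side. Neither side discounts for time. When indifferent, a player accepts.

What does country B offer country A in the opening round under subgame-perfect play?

Round 3 (country B proposes): rejection yields 0 for country A; country B offers 0 and keeps 1200.
Round 2 (country A proposes): rejecting gives country B an expected 0.8 × 1200 = 960. Country A offers 960 and keeps 1200 − 960 = 240.
Round 1 (country B proposes): rejecting gives country A an expected 0.8 × 240 = 192. Country B offers 192 and keeps 1200 − 192 = 1008.

192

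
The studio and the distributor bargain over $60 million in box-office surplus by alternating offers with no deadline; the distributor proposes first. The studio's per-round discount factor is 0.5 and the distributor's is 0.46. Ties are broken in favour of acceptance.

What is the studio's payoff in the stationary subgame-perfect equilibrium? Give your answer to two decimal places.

21.04

When the distributor proposes, the studio accepts any offer worth at least 0.5 times what the studio would get by proposing next round; and vice versa.
This gives x = 60 − 0.5y and y = 60 − 0.46x, where x and y are each side's share when it proposes.
Hence (1 − 0.5·0.46)x = 60(1 − 0.5), i.e. 0.77·x = 30.
x ≈ 38.9610; the studio's share is 60 − x ≈ 21.0390.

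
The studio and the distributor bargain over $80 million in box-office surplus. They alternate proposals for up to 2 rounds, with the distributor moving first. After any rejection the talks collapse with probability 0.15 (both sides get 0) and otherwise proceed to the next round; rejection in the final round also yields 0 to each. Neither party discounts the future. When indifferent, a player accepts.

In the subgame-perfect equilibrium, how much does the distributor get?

12

Round 2 (the studio proposes): the distributor will accept anything ≥ 0, so the studio offers 0 and keeps 80.
Round 1 (the distributor proposes): rejecting gives the studio an expected 0.85 × 80 = 68, so the distributor offers 68, keeping 12.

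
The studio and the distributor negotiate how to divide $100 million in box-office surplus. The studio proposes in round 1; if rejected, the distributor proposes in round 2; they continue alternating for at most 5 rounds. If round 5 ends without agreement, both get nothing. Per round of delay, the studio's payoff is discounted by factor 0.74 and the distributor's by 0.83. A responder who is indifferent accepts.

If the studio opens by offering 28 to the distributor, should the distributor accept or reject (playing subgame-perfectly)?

Reject

Round 5 (the studio proposes): rejection yields 0 for the distributor; the studio offers 0 and keeps 100.
Round 4 (the distributor proposes): the studio can get 100 next round, worth 0.74 × 100 = 74 now. The distributor offers 74 and keeps 100 − 74 = 26.
Round 3 (the studio proposes): the distributor can get 26 next round, worth 0.83 × 26 = 21.58 now. The studio offers 21.58 and keeps 100 − 21.58 = 78.42.
Round 2 (the distributor proposes): the studio can get 78.42 next round, worth 0.74 × 78.42 = 58.0308 now, so the distributor offers 58.0308, keeping 41.9692.
So by rejecting in round 1, the distributor gets 41.9692 next round, worth 0.83 × 41.9692 = 34.834436 now.
Offer 28 < 34.834436, so the distributor rejects.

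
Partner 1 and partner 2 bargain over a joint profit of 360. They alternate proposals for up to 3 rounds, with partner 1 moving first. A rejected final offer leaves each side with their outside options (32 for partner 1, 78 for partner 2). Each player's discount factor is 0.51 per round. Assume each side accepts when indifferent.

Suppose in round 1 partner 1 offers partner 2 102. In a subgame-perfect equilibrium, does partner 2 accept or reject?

Reject

Round 3 (partner 1 proposes): partner 2 gets 78 if talks fail, so partner 1 offers 78 and keeps 282.
Round 2 (partner 2 proposes): partner 1 can get 282 next round, worth 0.51 × 282 = 143.82 now, so partner 2 offers 143.82, keeping 216.18.
So by rejecting in round 1, partner 2 gets 216.18 next round, worth 0.51 × 216.18 = 110.2518 now.
Offer 102 < 110.2518, so partner 2 rejects.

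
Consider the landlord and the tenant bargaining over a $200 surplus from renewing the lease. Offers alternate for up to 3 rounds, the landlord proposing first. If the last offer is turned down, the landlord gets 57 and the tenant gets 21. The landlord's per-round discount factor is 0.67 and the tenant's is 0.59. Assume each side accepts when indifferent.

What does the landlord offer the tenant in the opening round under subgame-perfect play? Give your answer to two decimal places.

Round 3 (the landlord proposes): the tenant gets 21 if talks fail, so the landlord offers 21 and keeps 179.
Round 2 (the tenant proposes): the landlord can get 179 next round, worth 0.67 × 179 = 119.93 now; the tenant offers that and keeps 80.07.
Round 1 (the landlord proposes): the tenant can get 80.07 next round, worth 0.59 × 80.07 = 47.2413 now. The landlord offers 47.2413 and keeps 200 − 47.2413 = 152.7587.

47.24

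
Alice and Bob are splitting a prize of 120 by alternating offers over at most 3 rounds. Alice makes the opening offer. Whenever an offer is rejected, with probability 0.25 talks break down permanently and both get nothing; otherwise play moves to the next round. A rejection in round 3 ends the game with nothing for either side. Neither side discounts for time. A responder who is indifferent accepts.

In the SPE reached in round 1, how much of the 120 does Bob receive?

Round 3 (Alice proposes): Bob will accept anything ≥ 0, so Alice offers 0 and keeps 120.
Round 2 (Bob proposes): rejecting gives Alice an expected 0.75 × 120 = 90, so Bob offers 90, keeping 30.
Round 1 (Alice proposes): rejecting gives Bob an expected 0.75 × 30 = 22.5; Alice offers that and keeps 97.5.

22.5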